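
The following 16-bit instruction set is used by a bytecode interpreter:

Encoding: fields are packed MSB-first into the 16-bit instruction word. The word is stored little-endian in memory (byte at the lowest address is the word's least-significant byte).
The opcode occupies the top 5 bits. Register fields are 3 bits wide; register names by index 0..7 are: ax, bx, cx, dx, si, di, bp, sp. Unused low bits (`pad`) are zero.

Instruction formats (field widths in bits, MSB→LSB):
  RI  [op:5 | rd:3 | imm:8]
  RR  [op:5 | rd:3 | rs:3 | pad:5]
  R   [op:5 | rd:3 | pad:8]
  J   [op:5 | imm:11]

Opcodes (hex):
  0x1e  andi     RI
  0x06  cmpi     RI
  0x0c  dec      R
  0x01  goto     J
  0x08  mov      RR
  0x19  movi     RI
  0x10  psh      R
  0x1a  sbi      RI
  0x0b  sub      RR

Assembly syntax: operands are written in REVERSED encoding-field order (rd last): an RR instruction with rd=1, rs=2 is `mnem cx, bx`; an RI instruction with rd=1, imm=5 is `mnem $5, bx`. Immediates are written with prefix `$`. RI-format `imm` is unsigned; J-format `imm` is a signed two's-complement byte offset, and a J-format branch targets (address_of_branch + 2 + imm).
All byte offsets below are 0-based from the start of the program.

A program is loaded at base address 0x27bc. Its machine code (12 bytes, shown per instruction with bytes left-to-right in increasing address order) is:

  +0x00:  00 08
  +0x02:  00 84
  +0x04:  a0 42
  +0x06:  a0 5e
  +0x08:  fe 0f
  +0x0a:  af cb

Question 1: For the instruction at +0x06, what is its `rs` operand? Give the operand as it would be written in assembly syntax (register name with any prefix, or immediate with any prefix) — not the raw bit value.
off 0x06: read a0 5e as little → 0x5ea0
  opcode bits[15:11]=0xb: sub/RR
  rd: (w>>8)&0x7=0x6 → bp
  rs: (w>>5)&0x7=0x5 → di

di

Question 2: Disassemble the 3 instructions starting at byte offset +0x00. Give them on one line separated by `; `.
[00] 00 08 → 0x0800
  opcode bits[15:11]=0x1: goto/J
  imm@[10:0]=0x0 ⇒ $0
[02] 00 84 → 0x8400
  opcode bits[15:11]=0x10: psh/R
  rd@[10:8]=0x4 ⇒ si
[04] a0 42 → 0x42a0
  opcode bits[15:11]=0x8: mov/RR
  rd@[10:8]=0x2 ⇒ cx
  rs@[7:5]=0x5 ⇒ di

goto $0; psh si; mov di, cx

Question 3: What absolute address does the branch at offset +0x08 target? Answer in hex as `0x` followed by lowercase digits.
0x27c4

@+08  little-endian(fe 0f) = 0x0ffe
  op=0x0ffe>>11=0x1 ⇒ goto (J)
  imm: (w>>0)&0x7ff=0x7fe (s11→-2) → $-2
  target = base 0x27bc + off 0x08 + 2 + imm -2 = 0x27c4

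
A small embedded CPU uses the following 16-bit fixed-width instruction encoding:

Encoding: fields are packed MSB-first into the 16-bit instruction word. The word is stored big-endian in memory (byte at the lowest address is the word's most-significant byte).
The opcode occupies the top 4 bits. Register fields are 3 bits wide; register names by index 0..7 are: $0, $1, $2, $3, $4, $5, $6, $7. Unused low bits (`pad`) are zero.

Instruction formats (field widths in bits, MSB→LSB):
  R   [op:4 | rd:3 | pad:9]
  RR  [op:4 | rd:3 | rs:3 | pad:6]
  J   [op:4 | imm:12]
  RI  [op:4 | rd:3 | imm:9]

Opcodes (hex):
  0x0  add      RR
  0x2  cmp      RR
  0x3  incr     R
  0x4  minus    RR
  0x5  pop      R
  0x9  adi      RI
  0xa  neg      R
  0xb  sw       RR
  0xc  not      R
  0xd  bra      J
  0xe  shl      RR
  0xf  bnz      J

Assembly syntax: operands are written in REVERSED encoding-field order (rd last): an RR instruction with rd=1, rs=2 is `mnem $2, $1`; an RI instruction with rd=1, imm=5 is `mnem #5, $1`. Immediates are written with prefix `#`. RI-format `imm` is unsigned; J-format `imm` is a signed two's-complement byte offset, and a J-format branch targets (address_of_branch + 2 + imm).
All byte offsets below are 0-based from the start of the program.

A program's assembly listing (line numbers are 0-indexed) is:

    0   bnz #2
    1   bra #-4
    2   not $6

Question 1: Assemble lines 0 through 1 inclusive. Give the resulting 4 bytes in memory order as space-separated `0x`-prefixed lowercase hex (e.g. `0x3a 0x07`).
line 0 (bnz): pack op=0xf:4|imm=2:12 = 0xf002; big→ f0 02
line 1 (bra): pack op=0xd:4|imm=-4:12 = 0xdffc; big→ df fc

0xf0 0x02 0xdf 0xfc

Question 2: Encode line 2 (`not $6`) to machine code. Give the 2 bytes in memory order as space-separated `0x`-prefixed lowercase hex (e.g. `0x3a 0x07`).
2. not fields op=0xc:4|rd=6:3|pad=0:9 → word cc00h → cc 00

0xcc 0x00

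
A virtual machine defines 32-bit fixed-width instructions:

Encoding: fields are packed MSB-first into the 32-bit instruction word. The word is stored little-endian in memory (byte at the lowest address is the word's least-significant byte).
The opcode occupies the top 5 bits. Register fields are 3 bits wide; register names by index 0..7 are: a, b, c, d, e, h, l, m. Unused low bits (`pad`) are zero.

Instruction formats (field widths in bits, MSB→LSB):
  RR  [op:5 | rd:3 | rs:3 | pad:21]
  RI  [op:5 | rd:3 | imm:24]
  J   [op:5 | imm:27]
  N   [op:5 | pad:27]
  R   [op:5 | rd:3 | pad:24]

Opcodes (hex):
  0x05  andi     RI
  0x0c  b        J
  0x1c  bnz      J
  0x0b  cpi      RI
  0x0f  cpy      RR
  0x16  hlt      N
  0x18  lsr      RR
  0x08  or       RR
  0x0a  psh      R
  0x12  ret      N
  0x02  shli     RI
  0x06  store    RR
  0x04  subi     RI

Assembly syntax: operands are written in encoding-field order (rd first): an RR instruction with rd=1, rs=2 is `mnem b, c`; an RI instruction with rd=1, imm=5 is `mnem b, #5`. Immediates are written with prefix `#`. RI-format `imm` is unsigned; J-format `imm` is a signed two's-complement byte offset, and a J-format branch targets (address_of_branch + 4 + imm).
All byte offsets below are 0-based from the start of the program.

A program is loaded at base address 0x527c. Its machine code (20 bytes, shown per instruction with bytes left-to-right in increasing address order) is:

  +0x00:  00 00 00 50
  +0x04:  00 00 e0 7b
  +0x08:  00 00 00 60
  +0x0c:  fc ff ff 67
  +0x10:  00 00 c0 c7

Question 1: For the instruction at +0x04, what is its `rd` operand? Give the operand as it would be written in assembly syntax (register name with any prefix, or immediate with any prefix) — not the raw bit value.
+0x04: 00 00 e0 7b ⇒ word 0x7be00000 (little)
  opcode bits[31:27]=0xf: cpy/RR
  rd: (w>>24)&0x7=0x3 → d
  rs: (w>>21)&0x7=0x7 → m

d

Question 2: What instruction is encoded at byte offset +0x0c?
b #-4

off 0x0c: read fc ff ff 67 as little → 0x67fffffc
  opcode bits[31:27]=0xc: b/J
  imm@[26:0]=0x7fffffc (s27→-4) ⇒ #-4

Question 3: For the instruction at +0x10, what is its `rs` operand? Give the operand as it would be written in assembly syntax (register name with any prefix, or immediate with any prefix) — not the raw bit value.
[10] 00 00 c0 c7 → 0xc7c00000
  op=0xc7c00000>>27=0x18 ⇒ lsr (RR)
  rd@[26:24]=0x7 ⇒ m
  rs@[23:21]=0x6 ⇒ l

l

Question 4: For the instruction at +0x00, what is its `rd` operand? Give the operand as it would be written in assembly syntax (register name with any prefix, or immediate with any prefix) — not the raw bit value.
a

@+00  little-endian(00 00 00 50) = 0x50000000
  op=0x50000000>>27=0xa ⇒ psh (R)
  [26:24] rd=0 = a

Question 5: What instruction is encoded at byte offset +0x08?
off 0x08: read 00 00 00 60 as little → 0x60000000
  opcode bits[31:27]=0xc: b/J
  [26:0] imm=0 = #0

b #0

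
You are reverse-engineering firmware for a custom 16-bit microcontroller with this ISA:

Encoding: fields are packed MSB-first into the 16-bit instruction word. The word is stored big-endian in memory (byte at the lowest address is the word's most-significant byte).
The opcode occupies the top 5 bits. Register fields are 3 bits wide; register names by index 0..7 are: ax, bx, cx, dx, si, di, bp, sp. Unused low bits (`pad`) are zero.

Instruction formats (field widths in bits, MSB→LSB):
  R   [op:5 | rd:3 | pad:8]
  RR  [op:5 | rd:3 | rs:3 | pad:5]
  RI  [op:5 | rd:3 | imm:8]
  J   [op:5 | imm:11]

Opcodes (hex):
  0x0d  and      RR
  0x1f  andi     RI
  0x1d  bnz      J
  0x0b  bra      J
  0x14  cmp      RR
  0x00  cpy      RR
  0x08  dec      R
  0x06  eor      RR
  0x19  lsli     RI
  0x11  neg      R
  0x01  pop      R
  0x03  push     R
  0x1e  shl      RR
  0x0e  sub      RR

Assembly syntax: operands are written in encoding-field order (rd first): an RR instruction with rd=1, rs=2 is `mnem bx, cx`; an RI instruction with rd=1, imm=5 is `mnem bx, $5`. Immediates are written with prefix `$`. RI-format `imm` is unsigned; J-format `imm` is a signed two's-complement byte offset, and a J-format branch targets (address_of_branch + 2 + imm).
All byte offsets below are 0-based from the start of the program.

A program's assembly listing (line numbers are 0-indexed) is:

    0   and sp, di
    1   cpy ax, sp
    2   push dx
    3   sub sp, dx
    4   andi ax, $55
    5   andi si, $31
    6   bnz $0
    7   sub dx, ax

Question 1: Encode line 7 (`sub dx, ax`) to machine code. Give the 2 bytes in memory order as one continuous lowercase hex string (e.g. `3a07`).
7. sub fields op=0xe:5|rd=3:3|rs=0:3|pad=0:5 → word 7300h → 73 00

7300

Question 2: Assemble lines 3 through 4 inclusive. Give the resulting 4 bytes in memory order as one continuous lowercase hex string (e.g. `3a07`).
line 3 (sub): pack op=0xe:5|rd=7:3|rs=3:3|pad=0:5 = 0x7760; big→ 77 60
line 4 (andi): pack op=0x1f:5|rd=0:3|imm=55:8 = 0xf837; big→ f8 37

7760f837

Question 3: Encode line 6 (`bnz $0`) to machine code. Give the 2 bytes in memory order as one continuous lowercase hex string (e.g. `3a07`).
e800

6. bnz fields op=0x1d:5|imm=0:11 → word e800h → e8 00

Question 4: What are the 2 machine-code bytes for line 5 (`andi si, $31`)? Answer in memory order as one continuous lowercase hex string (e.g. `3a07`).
fc1f

5. andi fields op=0x1f:5|rd=4:3|imm=31:8 → word fc1fh → fc 1f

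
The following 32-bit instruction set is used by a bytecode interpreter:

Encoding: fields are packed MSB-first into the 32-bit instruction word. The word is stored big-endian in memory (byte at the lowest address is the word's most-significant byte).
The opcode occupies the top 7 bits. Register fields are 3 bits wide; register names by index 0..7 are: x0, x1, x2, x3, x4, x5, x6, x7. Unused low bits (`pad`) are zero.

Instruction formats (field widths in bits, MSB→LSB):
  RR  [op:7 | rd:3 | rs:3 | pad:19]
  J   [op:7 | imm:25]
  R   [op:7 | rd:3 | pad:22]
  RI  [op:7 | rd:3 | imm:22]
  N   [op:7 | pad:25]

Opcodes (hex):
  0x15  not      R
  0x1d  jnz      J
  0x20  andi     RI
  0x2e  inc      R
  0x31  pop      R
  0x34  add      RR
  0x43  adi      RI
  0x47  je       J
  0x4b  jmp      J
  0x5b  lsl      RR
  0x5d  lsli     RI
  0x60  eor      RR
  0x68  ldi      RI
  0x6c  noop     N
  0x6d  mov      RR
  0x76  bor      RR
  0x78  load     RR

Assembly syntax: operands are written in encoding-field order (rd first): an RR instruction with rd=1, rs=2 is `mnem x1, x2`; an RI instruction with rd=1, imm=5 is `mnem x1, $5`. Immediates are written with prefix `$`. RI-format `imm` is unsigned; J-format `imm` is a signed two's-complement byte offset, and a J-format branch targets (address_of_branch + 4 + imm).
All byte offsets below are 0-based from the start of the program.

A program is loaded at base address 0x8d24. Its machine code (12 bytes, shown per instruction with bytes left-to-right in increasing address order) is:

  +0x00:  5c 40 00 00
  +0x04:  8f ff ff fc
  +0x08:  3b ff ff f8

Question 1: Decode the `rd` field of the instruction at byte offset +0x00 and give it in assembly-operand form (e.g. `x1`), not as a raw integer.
x1

off 0x00: read 5c 40 00 00 as big → 0x5c400000
  top 7b → 0x2e → inc [R]
  [24:22] rd=1 = x1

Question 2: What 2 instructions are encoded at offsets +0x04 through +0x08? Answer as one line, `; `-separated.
off 0x04: read 8f ff ff fc as big → 0x8ffffffc
  opcode bits[31:25]=0x47: je/J
  imm@[24:0]=0x1fffffc (s25→-4) ⇒ $-4
off 0x08: read 3b ff ff f8 as big → 0x3bfffff8
  opcode bits[31:25]=0x1d: jnz/J
  imm@[24:0]=0x1fffff8 (s25→-8) ⇒ $-8

je $-4; jnz $-8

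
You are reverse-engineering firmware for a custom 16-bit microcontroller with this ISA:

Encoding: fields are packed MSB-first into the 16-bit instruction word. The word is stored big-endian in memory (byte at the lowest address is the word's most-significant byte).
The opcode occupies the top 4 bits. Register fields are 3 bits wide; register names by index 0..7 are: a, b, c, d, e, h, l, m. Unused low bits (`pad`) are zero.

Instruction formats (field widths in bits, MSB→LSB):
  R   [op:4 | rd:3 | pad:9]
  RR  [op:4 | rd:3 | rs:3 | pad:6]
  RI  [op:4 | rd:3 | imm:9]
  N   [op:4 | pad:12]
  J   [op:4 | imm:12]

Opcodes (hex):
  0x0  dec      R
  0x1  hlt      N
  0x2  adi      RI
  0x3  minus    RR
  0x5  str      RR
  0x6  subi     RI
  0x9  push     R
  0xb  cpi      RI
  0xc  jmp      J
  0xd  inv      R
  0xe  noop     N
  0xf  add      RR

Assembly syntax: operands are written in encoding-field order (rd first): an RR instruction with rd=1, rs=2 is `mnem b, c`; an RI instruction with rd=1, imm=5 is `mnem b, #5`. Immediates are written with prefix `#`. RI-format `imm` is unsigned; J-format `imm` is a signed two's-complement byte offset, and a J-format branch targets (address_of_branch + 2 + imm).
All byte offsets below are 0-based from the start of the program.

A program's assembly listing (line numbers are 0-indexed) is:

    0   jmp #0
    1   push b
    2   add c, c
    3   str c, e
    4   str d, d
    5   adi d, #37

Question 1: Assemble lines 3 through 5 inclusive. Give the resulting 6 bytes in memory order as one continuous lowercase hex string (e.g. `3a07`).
550056c02625

3. str fields op=0x5:4|rd=2:3|rs=4:3|pad=0:6 → word 5500h → 55 00
4. str fields op=0x5:4|rd=3:3|rs=3:3|pad=0:6 → word 56c0h → 56 c0
5. adi fields op=0x2:4|rd=3:3|imm=37:9 → word 2625h → 26 25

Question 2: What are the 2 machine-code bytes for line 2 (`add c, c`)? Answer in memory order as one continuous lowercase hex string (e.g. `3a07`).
f480

2. add fields op=0xf:4|rd=2:3|rs=2:3|pad=0:6 → word f480h → f4 80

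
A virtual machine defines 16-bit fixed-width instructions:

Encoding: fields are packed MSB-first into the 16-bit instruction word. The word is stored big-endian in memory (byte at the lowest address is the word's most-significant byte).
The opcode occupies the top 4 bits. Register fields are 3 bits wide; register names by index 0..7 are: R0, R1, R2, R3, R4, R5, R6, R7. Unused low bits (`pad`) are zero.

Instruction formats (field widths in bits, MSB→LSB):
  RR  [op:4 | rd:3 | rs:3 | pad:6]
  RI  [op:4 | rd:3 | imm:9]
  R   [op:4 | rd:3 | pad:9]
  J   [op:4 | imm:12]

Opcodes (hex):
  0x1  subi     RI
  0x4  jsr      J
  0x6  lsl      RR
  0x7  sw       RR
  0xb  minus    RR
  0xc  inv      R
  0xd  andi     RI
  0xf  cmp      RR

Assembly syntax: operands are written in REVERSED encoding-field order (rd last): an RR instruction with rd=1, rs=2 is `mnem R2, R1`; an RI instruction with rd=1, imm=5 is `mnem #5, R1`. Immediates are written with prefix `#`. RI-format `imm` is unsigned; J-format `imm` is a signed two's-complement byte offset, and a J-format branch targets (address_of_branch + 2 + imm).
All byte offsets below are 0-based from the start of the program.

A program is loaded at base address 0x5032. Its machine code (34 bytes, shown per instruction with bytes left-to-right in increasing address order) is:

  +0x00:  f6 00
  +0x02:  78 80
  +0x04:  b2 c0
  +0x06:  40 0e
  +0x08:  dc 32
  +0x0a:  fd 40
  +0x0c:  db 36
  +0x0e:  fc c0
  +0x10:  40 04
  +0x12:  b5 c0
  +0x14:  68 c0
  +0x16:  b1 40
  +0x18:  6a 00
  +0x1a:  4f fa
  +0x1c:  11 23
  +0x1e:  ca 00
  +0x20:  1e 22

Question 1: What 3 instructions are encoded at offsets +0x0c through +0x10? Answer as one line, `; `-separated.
off 0x0c: read db 36 as big → 0xdb36
  top 4b → 0xd → andi [RI]
  rd@[11:9]=0x5 ⇒ R5
  imm@[8:0]=0x136 ⇒ #310
off 0x0e: read fc c0 as big → 0xfcc0
  top 4b → 0xf → cmp [RR]
  rd@[11:9]=0x6 ⇒ R6
  rs@[8:6]=0x3 ⇒ R3
off 0x10: read 40 04 as big → 0x4004
  top 4b → 0x4 → jsr [J]
  imm@[11:0]=0x4 ⇒ #4

andi #310, R5; cmp R3, R6; jsr #4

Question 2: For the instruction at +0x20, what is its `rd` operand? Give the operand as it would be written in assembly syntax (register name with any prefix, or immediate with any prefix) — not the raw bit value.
R7

[20] 1e 22 → 0x1e22
  top 4b → 0x1 → subi [RI]
  rd: (w>>9)&0x7=0x7 → R7
  imm: (w>>0)&0x1ff=0x22 → #34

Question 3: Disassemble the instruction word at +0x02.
[02] 78 80 → 0x7880
  opcode bits[15:12]=0x7: sw/RR
  rd: (w>>9)&0x7=0x4 → R4
  rs: (w>>6)&0x7=0x2 → R2

sw R2, R4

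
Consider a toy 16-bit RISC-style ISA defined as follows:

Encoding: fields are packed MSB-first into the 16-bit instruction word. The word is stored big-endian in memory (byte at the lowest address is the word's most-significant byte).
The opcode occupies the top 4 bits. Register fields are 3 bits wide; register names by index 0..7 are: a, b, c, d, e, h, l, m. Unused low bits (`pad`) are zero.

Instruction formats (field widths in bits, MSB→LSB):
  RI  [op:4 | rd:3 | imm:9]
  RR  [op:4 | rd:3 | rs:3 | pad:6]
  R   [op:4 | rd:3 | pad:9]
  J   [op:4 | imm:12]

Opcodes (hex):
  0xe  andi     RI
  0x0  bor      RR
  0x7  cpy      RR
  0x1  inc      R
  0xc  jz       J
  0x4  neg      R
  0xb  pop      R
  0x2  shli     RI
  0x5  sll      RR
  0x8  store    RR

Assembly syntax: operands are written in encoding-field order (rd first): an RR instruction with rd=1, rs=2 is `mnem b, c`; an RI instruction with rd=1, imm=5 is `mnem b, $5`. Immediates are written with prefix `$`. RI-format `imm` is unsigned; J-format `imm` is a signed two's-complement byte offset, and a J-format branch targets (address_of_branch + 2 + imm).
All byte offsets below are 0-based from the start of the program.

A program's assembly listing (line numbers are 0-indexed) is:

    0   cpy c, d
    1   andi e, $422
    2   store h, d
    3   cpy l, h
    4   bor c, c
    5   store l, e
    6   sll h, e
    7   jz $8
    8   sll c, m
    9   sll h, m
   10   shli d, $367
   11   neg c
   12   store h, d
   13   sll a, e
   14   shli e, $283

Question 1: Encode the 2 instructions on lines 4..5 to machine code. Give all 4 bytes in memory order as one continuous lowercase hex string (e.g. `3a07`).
04808d00

4. bor fields op=0x0:4|rd=2:3|rs=2:3|pad=0:6 → word 0480h → 04 80
5. store fields op=0x8:4|rd=6:3|rs=4:3|pad=0:6 → word 8d00h → 8d 00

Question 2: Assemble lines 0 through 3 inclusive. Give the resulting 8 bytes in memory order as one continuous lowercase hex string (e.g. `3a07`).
74c0e9a68ac07d40

0. cpy fields op=0x7:4|rd=2:3|rs=3:3|pad=0:6 → word 74c0h → 74 c0
1. andi fields op=0xe:4|rd=4:3|imm=422:9 → word e9a6h → e9 a6
2. store fields op=0x8:4|rd=5:3|rs=3:3|pad=0:6 → word 8ac0h → 8a c0
3. cpy fields op=0x7:4|rd=6:3|rs=5:3|pad=0:6 → word 7d40h → 7d 40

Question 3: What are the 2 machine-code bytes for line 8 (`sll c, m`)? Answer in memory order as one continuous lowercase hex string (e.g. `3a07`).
55c0

line 8 (sll): pack op=0x5:4|rd=2:3|rs=7:3|pad=0:6 = 0x55c0; big→ 55 c0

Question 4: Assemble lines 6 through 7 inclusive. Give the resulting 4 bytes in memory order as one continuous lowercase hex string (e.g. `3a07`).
L6: sll op=0x5:4|rd=5:3|rs=4:3|pad=0:6 ⇒ 0x5b00 ⇒ big 5b 00
L7: jz op=0xc:4|imm=8:12 ⇒ 0xc008 ⇒ big c0 08

5b00c008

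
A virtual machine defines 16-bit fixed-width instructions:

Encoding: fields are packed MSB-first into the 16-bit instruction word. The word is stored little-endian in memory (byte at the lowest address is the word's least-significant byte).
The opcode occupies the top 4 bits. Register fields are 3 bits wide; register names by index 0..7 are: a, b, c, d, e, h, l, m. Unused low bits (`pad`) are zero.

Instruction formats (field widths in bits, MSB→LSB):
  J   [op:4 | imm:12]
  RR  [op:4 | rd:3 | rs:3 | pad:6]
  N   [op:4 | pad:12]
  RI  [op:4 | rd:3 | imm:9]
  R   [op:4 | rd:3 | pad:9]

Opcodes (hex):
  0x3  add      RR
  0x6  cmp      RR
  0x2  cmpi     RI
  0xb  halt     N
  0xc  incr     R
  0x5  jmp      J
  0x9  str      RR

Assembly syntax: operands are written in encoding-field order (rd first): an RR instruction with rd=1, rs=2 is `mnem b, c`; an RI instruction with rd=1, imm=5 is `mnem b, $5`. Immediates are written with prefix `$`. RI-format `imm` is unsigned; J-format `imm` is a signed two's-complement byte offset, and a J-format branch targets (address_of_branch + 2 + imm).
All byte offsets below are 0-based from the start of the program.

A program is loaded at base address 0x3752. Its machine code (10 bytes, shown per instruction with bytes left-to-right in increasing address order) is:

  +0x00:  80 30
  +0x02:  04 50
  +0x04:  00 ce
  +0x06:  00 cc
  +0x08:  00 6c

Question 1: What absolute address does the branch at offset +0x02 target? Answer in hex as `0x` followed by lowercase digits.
[02] 04 50 → 0x5004
  opcode bits[15:12]=0x5: jmp/J
  imm@[11:0]=0x4 ⇒ $4
  target = base 0x3752 + off 0x02 + 2 + imm 4 = 0x375a

0x375a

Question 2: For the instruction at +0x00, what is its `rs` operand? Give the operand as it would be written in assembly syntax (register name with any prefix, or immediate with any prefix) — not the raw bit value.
c

@+00  little-endian(80 30) = 0x3080
  opcode bits[15:12]=0x3: add/RR
  rd@[11:9]=0x0 ⇒ a
  rs@[8:6]=0x2 ⇒ c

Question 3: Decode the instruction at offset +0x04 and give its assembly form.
off 0x04: read 00 ce as little → 0xce00
  opcode bits[15:12]=0xc: incr/R
  rd@[11:9]=0x7 ⇒ m

incr m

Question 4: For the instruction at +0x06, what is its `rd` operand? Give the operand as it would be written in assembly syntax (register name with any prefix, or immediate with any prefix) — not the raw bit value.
off 0x06: read 00 cc as little → 0xcc00
  opcode bits[15:12]=0xc: incr/R
  [11:9] rd=6 = l

l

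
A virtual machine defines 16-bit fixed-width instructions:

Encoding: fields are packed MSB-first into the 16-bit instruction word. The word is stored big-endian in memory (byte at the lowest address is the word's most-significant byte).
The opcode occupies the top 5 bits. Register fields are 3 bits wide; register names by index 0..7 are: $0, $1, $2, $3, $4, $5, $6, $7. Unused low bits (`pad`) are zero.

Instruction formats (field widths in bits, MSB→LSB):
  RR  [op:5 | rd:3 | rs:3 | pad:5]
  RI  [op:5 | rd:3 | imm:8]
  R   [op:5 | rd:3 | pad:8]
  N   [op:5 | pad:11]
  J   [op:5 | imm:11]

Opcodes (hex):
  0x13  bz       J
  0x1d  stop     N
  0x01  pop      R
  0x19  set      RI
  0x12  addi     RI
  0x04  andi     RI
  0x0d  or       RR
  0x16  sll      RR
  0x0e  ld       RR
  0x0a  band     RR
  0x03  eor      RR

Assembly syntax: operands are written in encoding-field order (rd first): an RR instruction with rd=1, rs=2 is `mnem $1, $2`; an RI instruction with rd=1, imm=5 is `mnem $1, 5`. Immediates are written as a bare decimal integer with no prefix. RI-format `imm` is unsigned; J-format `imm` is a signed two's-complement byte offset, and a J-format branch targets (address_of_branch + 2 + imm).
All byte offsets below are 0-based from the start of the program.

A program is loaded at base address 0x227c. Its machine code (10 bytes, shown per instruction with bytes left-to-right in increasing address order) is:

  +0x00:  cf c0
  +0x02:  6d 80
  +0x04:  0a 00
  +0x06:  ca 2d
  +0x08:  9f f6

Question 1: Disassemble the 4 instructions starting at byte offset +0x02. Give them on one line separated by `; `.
@+02  big-endian(6d 80) = 0x6d80
  opcode bits[15:11]=0xd: or/RR
  [10:8] rd=5 = $5
  [7:5] rs=4 = $4
@+04  big-endian(0a 00) = 0x0a00
  opcode bits[15:11]=0x1: pop/R
  [10:8] rd=2 = $2
@+06  big-endian(ca 2d) = 0xca2d
  opcode bits[15:11]=0x19: set/RI
  [10:8] rd=2 = $2
  [7:0] imm=45 = 45
@+08  big-endian(9f f6) = 0x9ff6
  opcode bits[15:11]=0x13: bz/J
  [10:0] imm=2038 (s11→-10) = -10

or $5, $4; pop $2; set $2, 45; bz -10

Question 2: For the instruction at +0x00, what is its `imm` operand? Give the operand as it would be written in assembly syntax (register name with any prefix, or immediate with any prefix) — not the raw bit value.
192

+0x00: cf c0 ⇒ word 0xcfc0 (big)
  opcode bits[15:11]=0x19: set/RI
  [10:8] rd=7 = $7
  [7:0] imm=192 = 192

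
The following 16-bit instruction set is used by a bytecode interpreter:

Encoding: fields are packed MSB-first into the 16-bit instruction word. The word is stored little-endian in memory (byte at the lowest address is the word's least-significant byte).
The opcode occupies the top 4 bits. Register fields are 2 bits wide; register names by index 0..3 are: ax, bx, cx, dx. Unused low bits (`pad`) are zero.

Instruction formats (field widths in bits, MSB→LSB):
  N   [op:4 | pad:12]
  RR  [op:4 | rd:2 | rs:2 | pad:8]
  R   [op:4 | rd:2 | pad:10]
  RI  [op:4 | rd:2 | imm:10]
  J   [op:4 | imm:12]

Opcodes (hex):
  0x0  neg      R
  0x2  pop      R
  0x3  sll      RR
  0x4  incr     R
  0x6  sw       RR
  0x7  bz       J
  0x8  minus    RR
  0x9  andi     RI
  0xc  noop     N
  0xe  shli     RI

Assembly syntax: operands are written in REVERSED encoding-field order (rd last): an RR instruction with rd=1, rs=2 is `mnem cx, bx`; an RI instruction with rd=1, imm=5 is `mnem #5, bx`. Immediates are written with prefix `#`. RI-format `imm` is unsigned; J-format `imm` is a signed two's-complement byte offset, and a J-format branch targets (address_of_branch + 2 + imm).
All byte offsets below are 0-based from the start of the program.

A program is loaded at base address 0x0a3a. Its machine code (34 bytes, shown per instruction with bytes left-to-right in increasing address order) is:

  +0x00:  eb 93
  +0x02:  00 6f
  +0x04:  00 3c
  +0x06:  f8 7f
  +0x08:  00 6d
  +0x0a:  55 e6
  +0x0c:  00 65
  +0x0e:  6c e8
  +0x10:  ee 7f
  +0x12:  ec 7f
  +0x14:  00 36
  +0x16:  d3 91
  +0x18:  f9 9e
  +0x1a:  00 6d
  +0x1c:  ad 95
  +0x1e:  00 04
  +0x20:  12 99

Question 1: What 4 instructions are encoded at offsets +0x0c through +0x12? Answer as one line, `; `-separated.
sw bx, bx; shli #108, cx; bz #-18; bz #-20

@+0c  little-endian(00 65) = 0x6500
  top 4b → 0x6 → sw [RR]
  rd: (w>>10)&0x3=0x1 → bx
  rs: (w>>8)&0x3=0x1 → bx
@+0e  little-endian(6c e8) = 0xe86c
  top 4b → 0xe → shli [RI]
  rd: (w>>10)&0x3=0x2 → cx
  imm: (w>>0)&0x3ff=0x6c → #108
@+10  little-endian(ee 7f) = 0x7fee
  top 4b → 0x7 → bz [J]
  imm: (w>>0)&0xfff=0xfee (s12→-18) → #-18
@+12  little-endian(ec 7f) = 0x7fec
  top 4b → 0x7 → bz [J]
  imm: (w>>0)&0xfff=0xfec (s12→-20) → #-20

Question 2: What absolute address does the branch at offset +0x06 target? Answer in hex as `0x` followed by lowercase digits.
0x0a3a

[06] f8 7f → 0x7ff8
  opcode bits[15:12]=0x7: bz/J
  [11:0] imm=4088 (s12→-8) = #-8
  target = base 0x0a3a + off 0x06 + 2 + imm -8 = 0x0a3a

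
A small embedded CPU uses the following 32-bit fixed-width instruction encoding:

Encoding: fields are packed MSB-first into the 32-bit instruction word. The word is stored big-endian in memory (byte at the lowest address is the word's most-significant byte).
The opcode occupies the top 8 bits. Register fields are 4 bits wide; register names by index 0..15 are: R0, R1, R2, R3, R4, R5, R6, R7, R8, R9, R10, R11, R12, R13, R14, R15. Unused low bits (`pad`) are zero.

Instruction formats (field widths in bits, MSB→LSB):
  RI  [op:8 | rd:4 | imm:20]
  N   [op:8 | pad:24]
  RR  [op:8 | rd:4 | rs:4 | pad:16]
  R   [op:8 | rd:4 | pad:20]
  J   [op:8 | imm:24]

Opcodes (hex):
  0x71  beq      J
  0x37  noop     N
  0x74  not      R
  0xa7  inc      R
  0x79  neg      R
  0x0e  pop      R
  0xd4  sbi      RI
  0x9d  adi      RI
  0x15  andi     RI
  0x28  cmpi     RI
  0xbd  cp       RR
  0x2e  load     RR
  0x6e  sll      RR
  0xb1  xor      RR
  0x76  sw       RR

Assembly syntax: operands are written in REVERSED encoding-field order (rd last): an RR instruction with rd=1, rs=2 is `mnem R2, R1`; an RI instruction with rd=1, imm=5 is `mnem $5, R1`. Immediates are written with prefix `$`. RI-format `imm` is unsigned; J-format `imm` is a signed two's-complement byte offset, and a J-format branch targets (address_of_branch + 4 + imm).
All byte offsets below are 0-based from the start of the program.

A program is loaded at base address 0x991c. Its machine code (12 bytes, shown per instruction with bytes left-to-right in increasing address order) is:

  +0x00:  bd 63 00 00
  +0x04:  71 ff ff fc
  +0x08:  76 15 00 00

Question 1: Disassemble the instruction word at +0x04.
beq $-4

off 0x04: read 71 ff ff fc as big → 0x71fffffc
  opcode bits[31:24]=0x71: beq/J
  imm@[23:0]=0xfffffc (s24→-4) ⇒ $-4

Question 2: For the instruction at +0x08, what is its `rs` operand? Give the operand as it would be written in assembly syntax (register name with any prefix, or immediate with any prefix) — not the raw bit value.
off 0x08: read 76 15 00 00 as big → 0x76150000
  top 8b → 0x76 → sw [RR]
  [23:20] rd=1 = R1
  [19:16] rs=5 = R5

R5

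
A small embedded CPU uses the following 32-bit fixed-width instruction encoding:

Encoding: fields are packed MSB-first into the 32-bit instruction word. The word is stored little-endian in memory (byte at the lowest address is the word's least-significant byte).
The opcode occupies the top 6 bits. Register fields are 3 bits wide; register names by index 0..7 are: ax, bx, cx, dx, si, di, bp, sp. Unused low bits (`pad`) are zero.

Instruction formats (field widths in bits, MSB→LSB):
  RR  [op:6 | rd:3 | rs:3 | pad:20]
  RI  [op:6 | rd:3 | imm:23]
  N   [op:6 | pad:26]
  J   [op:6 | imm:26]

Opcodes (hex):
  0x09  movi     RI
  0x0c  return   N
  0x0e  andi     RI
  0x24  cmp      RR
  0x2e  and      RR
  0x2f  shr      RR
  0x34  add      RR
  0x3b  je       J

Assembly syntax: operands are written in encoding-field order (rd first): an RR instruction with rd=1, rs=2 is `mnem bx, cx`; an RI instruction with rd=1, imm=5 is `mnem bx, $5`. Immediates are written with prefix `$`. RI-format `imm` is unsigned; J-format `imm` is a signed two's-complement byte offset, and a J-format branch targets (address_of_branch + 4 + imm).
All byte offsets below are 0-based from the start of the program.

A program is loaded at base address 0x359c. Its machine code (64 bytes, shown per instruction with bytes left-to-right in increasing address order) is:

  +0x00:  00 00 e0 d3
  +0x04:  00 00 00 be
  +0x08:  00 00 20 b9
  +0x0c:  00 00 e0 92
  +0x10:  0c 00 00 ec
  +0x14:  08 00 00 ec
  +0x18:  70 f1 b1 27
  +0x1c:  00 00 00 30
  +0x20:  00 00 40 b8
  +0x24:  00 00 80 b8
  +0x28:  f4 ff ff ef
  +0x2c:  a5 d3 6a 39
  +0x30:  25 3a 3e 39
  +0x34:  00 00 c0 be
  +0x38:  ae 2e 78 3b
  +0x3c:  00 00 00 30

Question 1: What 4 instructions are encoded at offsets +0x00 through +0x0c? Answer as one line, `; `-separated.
add sp, bp; shr si, ax; and cx, cx; cmp di, bp

off 0x00: read 00 00 e0 d3 as little → 0xd3e00000
  op=0xd3e00000>>26=0x34 ⇒ add (RR)
  rd@[25:23]=0x7 ⇒ sp
  rs@[22:20]=0x6 ⇒ bp
off 0x04: read 00 00 00 be as little → 0xbe000000
  op=0xbe000000>>26=0x2f ⇒ shr (RR)
  rd@[25:23]=0x4 ⇒ si
  rs@[22:20]=0x0 ⇒ ax
off 0x08: read 00 00 20 b9 as little → 0xb9200000
  op=0xb9200000>>26=0x2e ⇒ and (RR)
  rd@[25:23]=0x2 ⇒ cx
  rs@[22:20]=0x2 ⇒ cx
off 0x0c: read 00 00 e0 92 as little → 0x92e00000
  op=0x92e00000>>26=0x24 ⇒ cmp (RR)
  rd@[25:23]=0x5 ⇒ di
  rs@[22:20]=0x6 ⇒ bp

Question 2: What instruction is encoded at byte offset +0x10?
@+10  little-endian(0c 00 00 ec) = 0xec00000c
  top 6b → 0x3b → je [J]
  imm@[25:0]=0xc ⇒ $12

je $12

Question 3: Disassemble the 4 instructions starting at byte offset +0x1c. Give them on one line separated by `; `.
return; and ax, si; and bx, ax; je $-12

off 0x1c: read 00 00 00 30 as little → 0x30000000
  top 6b → 0xc → return [N]
off 0x20: read 00 00 40 b8 as little → 0xb8400000
  top 6b → 0x2e → and [RR]
  [25:23] rd=0 = ax
  [22:20] rs=4 = si
off 0x24: read 00 00 80 b8 as little → 0xb8800000
  top 6b → 0x2e → and [RR]
  [25:23] rd=1 = bx
  [22:20] rs=0 = ax
off 0x28: read f4 ff ff ef as little → 0xeffffff4
  top 6b → 0x3b → je [J]
  [25:0] imm=67108852 (s26→-12) = $-12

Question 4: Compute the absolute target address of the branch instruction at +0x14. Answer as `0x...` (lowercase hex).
0x35bc

[14] 08 00 00 ec → 0xec000008
  top 6b → 0x3b → je [J]
  [25:0] imm=8 = $8
  target = base 0x359c + off 0x14 + 4 + imm 8 = 0x35bc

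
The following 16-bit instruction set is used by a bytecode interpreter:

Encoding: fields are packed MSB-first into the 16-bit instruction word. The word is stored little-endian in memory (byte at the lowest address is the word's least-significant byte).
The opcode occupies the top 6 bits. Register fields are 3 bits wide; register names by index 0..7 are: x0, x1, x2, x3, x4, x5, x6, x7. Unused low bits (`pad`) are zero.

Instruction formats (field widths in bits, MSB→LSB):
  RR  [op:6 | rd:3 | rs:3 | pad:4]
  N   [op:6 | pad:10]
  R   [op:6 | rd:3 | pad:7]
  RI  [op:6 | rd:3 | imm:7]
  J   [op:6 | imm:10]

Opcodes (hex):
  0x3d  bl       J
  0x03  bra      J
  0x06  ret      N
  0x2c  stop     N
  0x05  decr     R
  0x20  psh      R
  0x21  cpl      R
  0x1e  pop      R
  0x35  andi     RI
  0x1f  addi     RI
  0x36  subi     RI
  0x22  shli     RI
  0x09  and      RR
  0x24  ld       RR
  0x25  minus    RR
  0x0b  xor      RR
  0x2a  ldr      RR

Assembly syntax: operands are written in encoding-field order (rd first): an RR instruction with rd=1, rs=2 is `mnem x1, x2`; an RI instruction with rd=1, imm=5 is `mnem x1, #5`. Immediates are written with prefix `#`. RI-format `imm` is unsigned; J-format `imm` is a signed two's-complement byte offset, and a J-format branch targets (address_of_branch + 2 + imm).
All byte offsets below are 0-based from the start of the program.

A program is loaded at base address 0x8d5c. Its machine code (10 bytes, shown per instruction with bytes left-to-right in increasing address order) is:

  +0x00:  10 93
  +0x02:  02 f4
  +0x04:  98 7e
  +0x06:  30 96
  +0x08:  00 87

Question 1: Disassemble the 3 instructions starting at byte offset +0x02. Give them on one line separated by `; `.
bl #2; addi x5, #24; minus x4, x3

off 0x02: read 02 f4 as little → 0xf402
  op=0xf402>>10=0x3d ⇒ bl (J)
  imm@[9:0]=0x2 ⇒ #2
off 0x04: read 98 7e as little → 0x7e98
  op=0x7e98>>10=0x1f ⇒ addi (RI)
  rd@[9:7]=0x5 ⇒ x5
  imm@[6:0]=0x18 ⇒ #24
off 0x06: read 30 96 as little → 0x9630
  op=0x9630>>10=0x25 ⇒ minus (RR)
  rd@[9:7]=0x4 ⇒ x4
  rs@[6:4]=0x3 ⇒ x3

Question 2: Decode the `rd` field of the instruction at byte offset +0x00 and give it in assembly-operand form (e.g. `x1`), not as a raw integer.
x6

@+00  little-endian(10 93) = 0x9310
  opcode bits[15:10]=0x24: ld/RR
  [9:7] rd=6 = x6
  [6:4] rs=1 = x1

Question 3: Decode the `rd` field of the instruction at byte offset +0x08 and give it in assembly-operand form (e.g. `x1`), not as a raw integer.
x6

@+08  little-endian(00 87) = 0x8700
  top 6b → 0x21 → cpl [R]
  rd: (w>>7)&0x7=0x6 → x6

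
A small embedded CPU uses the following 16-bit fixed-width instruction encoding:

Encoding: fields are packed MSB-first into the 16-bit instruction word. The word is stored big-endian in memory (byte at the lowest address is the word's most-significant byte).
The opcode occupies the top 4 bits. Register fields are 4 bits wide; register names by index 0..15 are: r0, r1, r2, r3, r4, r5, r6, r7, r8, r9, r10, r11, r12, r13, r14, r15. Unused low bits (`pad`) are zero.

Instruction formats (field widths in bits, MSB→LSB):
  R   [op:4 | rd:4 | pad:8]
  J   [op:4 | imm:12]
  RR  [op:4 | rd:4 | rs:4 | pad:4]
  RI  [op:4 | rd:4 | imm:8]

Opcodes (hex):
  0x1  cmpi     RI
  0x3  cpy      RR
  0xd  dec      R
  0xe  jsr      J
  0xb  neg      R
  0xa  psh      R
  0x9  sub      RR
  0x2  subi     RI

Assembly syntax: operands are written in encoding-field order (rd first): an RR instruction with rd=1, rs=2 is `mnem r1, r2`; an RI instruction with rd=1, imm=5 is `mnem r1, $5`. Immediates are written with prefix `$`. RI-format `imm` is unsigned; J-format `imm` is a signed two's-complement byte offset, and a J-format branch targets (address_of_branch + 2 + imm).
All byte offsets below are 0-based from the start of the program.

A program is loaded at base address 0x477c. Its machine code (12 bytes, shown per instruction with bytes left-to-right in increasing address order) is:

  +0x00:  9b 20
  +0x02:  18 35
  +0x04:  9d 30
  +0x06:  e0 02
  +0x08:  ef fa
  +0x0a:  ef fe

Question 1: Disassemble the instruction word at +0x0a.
@+0a  big-endian(ef fe) = 0xeffe
  opcode bits[15:12]=0xe: jsr/J
  imm@[11:0]=0xffe (s12→-2) ⇒ $-2

jsr $-2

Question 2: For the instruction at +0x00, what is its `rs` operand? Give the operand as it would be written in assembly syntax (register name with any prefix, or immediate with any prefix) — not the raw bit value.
r2

off 0x00: read 9b 20 as big → 0x9b20
  opcode bits[15:12]=0x9: sub/RR
  [11:8] rd=11 = r11
  [7:4] rs=2 = r2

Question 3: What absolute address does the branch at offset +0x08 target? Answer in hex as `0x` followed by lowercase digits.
0x4780

+0x08: ef fa ⇒ word 0xeffa (big)
  top 4b → 0xe → jsr [J]
  imm@[11:0]=0xffa (s12→-6) ⇒ $-6
  target = base 0x477c + off 0x08 + 2 + imm -6 = 0x4780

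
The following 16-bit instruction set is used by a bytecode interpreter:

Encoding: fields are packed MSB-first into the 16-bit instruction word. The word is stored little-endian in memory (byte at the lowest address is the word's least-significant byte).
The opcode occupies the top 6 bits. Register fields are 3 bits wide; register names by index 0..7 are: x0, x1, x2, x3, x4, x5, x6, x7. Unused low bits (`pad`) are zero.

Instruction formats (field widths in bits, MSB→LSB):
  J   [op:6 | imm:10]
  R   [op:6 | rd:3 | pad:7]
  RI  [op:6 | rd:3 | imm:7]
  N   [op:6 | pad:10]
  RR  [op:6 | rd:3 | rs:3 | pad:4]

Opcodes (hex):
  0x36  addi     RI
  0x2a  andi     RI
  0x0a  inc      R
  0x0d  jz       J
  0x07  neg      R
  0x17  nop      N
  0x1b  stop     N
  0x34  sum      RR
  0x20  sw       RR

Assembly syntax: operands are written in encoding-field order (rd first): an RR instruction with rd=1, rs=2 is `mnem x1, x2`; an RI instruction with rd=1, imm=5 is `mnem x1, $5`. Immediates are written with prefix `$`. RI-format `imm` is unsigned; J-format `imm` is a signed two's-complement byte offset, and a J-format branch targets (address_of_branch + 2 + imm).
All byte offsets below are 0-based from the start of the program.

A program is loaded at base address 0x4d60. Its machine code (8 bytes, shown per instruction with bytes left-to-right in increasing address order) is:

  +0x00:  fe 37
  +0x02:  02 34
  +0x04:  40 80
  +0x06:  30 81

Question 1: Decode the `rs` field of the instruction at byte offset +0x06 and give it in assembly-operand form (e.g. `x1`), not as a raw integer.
[06] 30 81 → 0x8130
  op=0x8130>>10=0x20 ⇒ sw (RR)
  rd: (w>>7)&0x7=0x2 → x2
  rs: (w>>4)&0x7=0x3 → x3

x3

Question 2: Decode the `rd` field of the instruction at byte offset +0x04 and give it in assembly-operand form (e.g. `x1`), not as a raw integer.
@+04  little-endian(40 80) = 0x8040
  opcode bits[15:10]=0x20: sw/RR
  rd: (w>>7)&0x7=0x0 → x0
  rs: (w>>4)&0x7=0x4 → x4

x0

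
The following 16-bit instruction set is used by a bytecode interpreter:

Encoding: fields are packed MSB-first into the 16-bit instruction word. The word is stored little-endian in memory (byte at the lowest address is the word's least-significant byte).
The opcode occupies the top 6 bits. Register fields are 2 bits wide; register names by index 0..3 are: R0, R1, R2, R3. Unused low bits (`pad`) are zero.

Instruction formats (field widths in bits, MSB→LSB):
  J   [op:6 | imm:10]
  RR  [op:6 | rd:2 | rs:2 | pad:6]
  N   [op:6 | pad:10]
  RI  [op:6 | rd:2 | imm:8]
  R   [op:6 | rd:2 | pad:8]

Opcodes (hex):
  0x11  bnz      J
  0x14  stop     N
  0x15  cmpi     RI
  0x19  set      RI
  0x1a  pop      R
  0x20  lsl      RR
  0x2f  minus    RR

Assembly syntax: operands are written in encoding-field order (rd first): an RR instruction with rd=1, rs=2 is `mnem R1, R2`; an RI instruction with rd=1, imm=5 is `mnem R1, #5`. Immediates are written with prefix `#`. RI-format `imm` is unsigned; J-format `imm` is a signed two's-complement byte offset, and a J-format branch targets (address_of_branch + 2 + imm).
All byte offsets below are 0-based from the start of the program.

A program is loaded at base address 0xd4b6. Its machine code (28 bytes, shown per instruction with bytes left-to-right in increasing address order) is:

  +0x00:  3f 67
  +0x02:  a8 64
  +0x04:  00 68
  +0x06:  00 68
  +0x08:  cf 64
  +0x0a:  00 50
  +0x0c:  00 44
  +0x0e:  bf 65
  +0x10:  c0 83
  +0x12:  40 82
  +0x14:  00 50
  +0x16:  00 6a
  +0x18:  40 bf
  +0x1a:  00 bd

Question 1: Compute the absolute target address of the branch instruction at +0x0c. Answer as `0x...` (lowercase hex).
[0c] 00 44 → 0x4400
  opcode bits[15:10]=0x11: bnz/J
  imm@[9:0]=0x0 ⇒ #0
  target = base 0xd4b6 + off 0x0c + 2 + imm 0 = 0xd4c4

0xd4c4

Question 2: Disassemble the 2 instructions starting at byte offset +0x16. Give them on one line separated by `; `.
pop R2; minus R3, R1

off 0x16: read 00 6a as little → 0x6a00
  op=0x6a00>>10=0x1a ⇒ pop (R)
  rd: (w>>8)&0x3=0x2 → R2
off 0x18: read 40 bf as little → 0xbf40
  op=0xbf40>>10=0x2f ⇒ minus (RR)
  rd: (w>>8)&0x3=0x3 → R3
  rs: (w>>6)&0x3=0x1 → R1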